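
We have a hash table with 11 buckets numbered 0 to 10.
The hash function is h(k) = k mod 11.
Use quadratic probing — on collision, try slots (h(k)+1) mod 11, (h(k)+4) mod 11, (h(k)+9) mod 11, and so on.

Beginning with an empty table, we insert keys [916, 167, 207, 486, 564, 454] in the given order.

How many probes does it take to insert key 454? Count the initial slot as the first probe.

916: h=3 => slot 3
167: h=2 => slot 2
207: h=9 => slot 9
486: h=2, probe 2,3,6 => slot 6
564: h=3, probe 3,4 => slot 4
454: h=3, probe 3,4,7 => slot 7
Table: [., ., 167, 916, 564, ., 486, 454, ., 207, .]

3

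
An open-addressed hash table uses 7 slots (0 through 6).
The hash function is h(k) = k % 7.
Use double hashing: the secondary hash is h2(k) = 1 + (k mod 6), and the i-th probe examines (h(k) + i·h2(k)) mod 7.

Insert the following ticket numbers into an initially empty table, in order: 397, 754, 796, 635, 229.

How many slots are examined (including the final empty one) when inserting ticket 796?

3

Insert 397: h=5, slot 5 empty → index 5.
Insert 754: h=5, h2=5, slot 5 occupied → index 3.
Insert 796: h=5, h2=5, slots 5,3 occupied → index 1.
Insert 635: h=5, h2=6, slot 5 occupied → index 4.
Insert 229: h=5, h2=2, slot 5 occupied → index 0.
Table: [229, 796, -, 754, 635, 397, -]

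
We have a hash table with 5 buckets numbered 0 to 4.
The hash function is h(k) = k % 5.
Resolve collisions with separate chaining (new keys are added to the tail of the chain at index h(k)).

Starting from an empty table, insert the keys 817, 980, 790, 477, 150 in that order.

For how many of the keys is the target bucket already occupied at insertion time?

Insert 817: h=2, bucket 2 empty -> new chain.
Insert 980: h=0, bucket 0 empty -> new chain.
Insert 790: h=0, bucket 0 nonempty -> append to chain.
Insert 477: h=2, bucket 2 nonempty -> append to chain.
Insert 150: h=0, bucket 0 nonempty -> append to chain.
Final buckets:
0: 980 -> 790 -> 150
1: ∅
2: 817 -> 477
3: ∅
4: ∅

3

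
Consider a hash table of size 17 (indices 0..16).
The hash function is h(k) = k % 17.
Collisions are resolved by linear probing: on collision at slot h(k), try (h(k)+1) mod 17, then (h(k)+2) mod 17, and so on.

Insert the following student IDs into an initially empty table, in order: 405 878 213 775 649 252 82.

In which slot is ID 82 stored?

405 hashes to 14; slot 14 is free => place at 14.
878 hashes to 11; slot 11 is free => place at 11.
213 hashes to 9; slot 9 is free => place at 9.
775 hashes to 10; slot 10 is free => place at 10.
649 hashes to 3; slot 3 is free => place at 3.
252 hashes to 14; 14 taken => place at 15.
82 hashes to 14; 14,15 taken => place at 16.
Table: [—, —, —, 649, —, —, —, —, —, 213, 775, 878, —, —, 405, 252, 82]

16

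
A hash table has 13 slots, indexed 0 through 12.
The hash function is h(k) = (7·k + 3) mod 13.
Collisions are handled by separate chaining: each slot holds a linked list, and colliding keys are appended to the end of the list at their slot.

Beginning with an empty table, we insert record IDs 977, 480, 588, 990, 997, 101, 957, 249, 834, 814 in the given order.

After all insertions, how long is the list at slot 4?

4

977 → bucket 4
480 → bucket 9
588 → bucket 11
990 → bucket 4 (collision)
997 → bucket 1
101 → bucket 8
957 → bucket 7
249 → bucket 4 (collision)
834 → bucket 4 (collision)
814 → bucket 7 (collision)
Final buckets:
0: -
1: 997
2: -
3: -
4: 977 -> 990 -> 249 -> 834
5: -
6: -
7: 957 -> 814
8: 101
9: 480
10: -
11: 588
12: -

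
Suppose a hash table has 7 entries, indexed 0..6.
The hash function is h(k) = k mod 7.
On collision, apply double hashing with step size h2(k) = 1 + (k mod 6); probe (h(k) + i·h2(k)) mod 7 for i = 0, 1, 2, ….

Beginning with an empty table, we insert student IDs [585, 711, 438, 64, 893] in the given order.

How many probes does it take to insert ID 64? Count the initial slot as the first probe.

585 hashes to 4; slot 4 is free → place at 4.
711 hashes to 4, h2=4; 4 taken → place at 1.
438 hashes to 4, h2=1; 4 taken → place at 5.
64 hashes to 1, h2=5; 1 taken → place at 6.
893 hashes to 4, h2=6; 4 taken → place at 3.
Table: [∅, 711, ∅, 893, 585, 438, 64]

2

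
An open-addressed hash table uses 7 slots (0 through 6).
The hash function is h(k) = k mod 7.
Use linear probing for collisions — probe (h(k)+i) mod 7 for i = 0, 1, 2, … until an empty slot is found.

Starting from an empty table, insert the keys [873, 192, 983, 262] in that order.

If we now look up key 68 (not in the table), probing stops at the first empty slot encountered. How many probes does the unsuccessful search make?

3

873: h=5 -> slot 5
192: h=3 -> slot 3
983: h=3, probe 3,4 -> slot 4
262: h=3, probe 3,4,5,6 -> slot 6
Table: [∅, ∅, ∅, 192, 983, 873, 262]
Lookup 68: h=5, probe 5,6,0 → slot 0 empty, not found.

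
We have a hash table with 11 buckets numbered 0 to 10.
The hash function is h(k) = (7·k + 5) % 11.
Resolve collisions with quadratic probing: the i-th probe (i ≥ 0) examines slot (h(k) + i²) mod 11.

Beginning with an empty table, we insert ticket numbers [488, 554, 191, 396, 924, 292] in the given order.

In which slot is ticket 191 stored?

488 hashes to 0; slot 0 is free -> place at 0.
554 hashes to 0; 0 taken -> place at 1.
191 hashes to 0; 0,1 taken -> place at 4.
396 hashes to 5; slot 5 is free -> place at 5.
924 hashes to 5; 5 taken -> place at 6.
292 hashes to 3; slot 3 is free -> place at 3.
Table: [488, 554, -, 292, 191, 396, 924, -, -, -, -]

4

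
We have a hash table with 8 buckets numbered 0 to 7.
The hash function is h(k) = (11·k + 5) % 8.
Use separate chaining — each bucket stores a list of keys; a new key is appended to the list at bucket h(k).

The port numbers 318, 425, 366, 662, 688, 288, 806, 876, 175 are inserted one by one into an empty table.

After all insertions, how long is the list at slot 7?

4

Insert 318: h=7, bucket 7 empty → new chain.
Insert 425: h=0, bucket 0 empty → new chain.
Insert 366: h=7, bucket 7 nonempty → append to chain.
Insert 662: h=7, bucket 7 nonempty → append to chain.
Insert 688: h=5, bucket 5 empty → new chain.
Insert 288: h=5, bucket 5 nonempty → append to chain.
Insert 806: h=7, bucket 7 nonempty → append to chain.
Insert 876: h=1, bucket 1 empty → new chain.
Insert 175: h=2, bucket 2 empty → new chain.
Final buckets:
0: 425
1: 876
2: 175
3: —
4: —
5: 688 -> 288
6: —
7: 318 -> 366 -> 662 -> 806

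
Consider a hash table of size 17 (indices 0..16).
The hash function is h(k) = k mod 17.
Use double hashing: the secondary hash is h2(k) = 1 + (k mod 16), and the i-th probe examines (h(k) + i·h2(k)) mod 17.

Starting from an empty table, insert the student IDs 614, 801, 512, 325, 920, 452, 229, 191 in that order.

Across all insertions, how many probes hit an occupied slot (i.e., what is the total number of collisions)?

Insert 614: h=2, slot 2 empty → index 2.
Insert 801: h=2, h2=2, slot 2 occupied → index 4.
Insert 512: h=2, h2=1, slot 2 occupied → index 3.
Insert 325: h=2, h2=6, slot 2 occupied → index 8.
Insert 920: h=2, h2=9, slot 2 occupied → index 11.
Insert 452: h=10, slot 10 empty → index 10.
Insert 229: h=8, h2=6, slot 8 occupied → index 14.
Insert 191: h=4, h2=16, slots 4,3,2 occupied → index 1.
Table: [—, 191, 614, 512, 801, —, —, —, 325, —, 452, 920, —, —, 229, —, —]

8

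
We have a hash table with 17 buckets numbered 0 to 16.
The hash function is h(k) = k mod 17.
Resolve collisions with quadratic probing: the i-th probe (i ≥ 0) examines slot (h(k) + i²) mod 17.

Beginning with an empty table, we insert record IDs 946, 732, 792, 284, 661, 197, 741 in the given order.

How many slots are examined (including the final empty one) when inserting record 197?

Insert 946: h=11, slot 11 empty => index 11.
Insert 732: h=1, slot 1 empty => index 1.
Insert 792: h=10, slot 10 empty => index 10.
Insert 284: h=12, slot 12 empty => index 12.
Insert 661: h=15, slot 15 empty => index 15.
Insert 197: h=10, slots 10,11 occupied => index 14.
Insert 741: h=10, slots 10,11,14 occupied => index 2.
Table: [∅, 732, 741, ∅, ∅, ∅, ∅, ∅, ∅, ∅, 792, 946, 284, ∅, 197, 661, ∅]

3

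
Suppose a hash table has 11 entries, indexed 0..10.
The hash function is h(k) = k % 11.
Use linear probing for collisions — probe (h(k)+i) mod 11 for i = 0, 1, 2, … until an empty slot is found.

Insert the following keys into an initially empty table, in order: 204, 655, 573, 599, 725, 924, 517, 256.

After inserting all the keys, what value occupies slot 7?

655

Insert 204: h=6, slot 6 empty => index 6.
Insert 655: h=6, slot 6 occupied => index 7.
Insert 573: h=1, slot 1 empty => index 1.
Insert 599: h=5, slot 5 empty => index 5.
Insert 725: h=10, slot 10 empty => index 10.
Insert 924: h=0, slot 0 empty => index 0.
Insert 517: h=0, slots 0,1 occupied => index 2.
Insert 256: h=3, slot 3 empty => index 3.
Table: [924, 573, 517, 256, —, 599, 204, 655, —, —, 725]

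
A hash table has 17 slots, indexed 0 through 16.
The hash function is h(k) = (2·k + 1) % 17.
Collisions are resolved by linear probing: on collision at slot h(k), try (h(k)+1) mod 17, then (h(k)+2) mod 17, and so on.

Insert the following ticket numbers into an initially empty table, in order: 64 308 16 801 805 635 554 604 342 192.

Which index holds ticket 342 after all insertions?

7

Insert 64: h=10, slot 10 empty => index 10.
Insert 308: h=5, slot 5 empty => index 5.
Insert 16: h=16, slot 16 empty => index 16.
Insert 801: h=5, slot 5 occupied => index 6.
Insert 805: h=13, slot 13 empty => index 13.
Insert 635: h=13, slot 13 occupied => index 14.
Insert 554: h=4, slot 4 empty => index 4.
Insert 604: h=2, slot 2 empty => index 2.
Insert 342: h=5, slots 5,6 occupied => index 7.
Insert 192: h=11, slot 11 empty => index 11.
Table: [_, _, 604, _, 554, 308, 801, 342, _, _, 64, 192, _, 805, 635, _, 16]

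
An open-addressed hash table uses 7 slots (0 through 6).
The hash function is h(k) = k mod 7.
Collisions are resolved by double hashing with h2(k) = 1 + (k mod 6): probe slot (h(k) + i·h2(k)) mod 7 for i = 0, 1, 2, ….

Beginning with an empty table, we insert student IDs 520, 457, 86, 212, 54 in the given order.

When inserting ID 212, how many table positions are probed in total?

3

Insert 520: h=2, slot 2 empty => index 2.
Insert 457: h=2, h2=2, slot 2 occupied => index 4.
Insert 86: h=2, h2=3, slot 2 occupied => index 5.
Insert 212: h=2, h2=3, slots 2,5 occupied => index 1.
Insert 54: h=5, h2=1, slot 5 occupied => index 6.
Table: [., 212, 520, ., 457, 86, 54]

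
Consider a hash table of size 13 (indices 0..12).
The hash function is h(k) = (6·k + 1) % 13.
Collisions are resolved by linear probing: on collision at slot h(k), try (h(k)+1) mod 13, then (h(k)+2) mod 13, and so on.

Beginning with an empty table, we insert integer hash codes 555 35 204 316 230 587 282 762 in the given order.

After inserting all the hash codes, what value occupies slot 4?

35

555 hashes to 3; slot 3 is free → place at 3.
35 hashes to 3; 3 taken → place at 4.
204 hashes to 3; 3,4 taken → place at 5.
316 hashes to 12; slot 12 is free → place at 12.
230 hashes to 3; 3,4,5 taken → place at 6.
587 hashes to 0; slot 0 is free → place at 0.
282 hashes to 3; 3,4,5,6 taken → place at 7.
762 hashes to 10; slot 10 is free → place at 10.
Table: [587, —, —, 555, 35, 204, 230, 282, —, —, 762, —, 316]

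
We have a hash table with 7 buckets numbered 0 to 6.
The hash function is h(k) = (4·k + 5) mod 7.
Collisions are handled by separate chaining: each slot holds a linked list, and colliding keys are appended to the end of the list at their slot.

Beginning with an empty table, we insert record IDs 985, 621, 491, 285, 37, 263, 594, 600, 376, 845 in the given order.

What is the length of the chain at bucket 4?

6

985 → bucket 4
621 → bucket 4 (collision)
491 → bucket 2
285 → bucket 4 (collision)
37 → bucket 6
263 → bucket 0
594 → bucket 1
600 → bucket 4 (collision)
376 → bucket 4 (collision)
845 → bucket 4 (collision)
Final buckets:
0: 263
1: 594
2: 491
3: ∅
4: 985 -> 621 -> 285 -> 600 -> 376 -> 845
5: ∅
6: 37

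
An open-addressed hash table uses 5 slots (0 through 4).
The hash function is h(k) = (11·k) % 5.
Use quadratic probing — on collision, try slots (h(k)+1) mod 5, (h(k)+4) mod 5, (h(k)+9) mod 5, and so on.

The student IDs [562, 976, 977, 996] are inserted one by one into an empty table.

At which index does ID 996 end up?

0

Insert 562: h=2, slot 2 empty => index 2.
Insert 976: h=1, slot 1 empty => index 1.
Insert 977: h=2, slot 2 occupied => index 3.
Insert 996: h=1, slots 1,2 occupied => index 0.
Table: [996, 976, 562, 977, .]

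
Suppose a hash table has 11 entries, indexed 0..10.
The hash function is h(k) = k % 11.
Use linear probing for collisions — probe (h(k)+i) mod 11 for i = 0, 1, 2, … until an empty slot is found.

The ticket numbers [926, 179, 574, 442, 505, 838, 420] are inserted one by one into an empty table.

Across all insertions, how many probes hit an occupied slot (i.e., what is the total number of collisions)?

14

926 hashes to 2; slot 2 is free -> place at 2.
179 hashes to 3; slot 3 is free -> place at 3.
574 hashes to 2; 2,3 taken -> place at 4.
442 hashes to 2; 2,3,4 taken -> place at 5.
505 hashes to 10; slot 10 is free -> place at 10.
838 hashes to 2; 2,3,4,5 taken -> place at 6.
420 hashes to 2; 2,3,4,5,6 taken -> place at 7.
Table: [_, _, 926, 179, 574, 442, 838, 420, _, _, 505]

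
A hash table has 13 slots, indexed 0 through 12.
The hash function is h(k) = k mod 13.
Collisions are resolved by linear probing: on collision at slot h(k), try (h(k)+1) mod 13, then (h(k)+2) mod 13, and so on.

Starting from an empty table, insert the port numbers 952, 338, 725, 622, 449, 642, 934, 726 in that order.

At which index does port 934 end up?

952 hashes to 3; slot 3 is free → place at 3.
338 hashes to 0; slot 0 is free → place at 0.
725 hashes to 10; slot 10 is free → place at 10.
622 hashes to 11; slot 11 is free → place at 11.
449 hashes to 7; slot 7 is free → place at 7.
642 hashes to 5; slot 5 is free → place at 5.
934 hashes to 11; 11 taken → place at 12.
726 hashes to 11; 11,12,0 taken → place at 1.
Table: [338, 726, _, 952, _, 642, _, 449, _, _, 725, 622, 934]

12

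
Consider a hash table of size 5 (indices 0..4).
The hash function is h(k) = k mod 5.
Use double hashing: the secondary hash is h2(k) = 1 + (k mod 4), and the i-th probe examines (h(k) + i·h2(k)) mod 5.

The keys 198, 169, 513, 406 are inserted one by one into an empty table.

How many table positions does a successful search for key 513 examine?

Insert 198: h=3, slot 3 empty -> index 3.
Insert 169: h=4, slot 4 empty -> index 4.
Insert 513: h=3, h2=2, slot 3 occupied -> index 0.
Insert 406: h=1, slot 1 empty -> index 1.
Table: [513, 406, ., 198, 169]
Lookup 513: h=3, h2=2, probe 3,0 → found at 0.

2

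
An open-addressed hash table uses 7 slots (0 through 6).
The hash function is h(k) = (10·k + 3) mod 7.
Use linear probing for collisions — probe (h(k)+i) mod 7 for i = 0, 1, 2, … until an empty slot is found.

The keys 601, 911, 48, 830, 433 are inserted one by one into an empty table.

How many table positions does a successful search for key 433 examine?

4

601 hashes to 0; slot 0 is free -> place at 0.
911 hashes to 6; slot 6 is free -> place at 6.
48 hashes to 0; 0 taken -> place at 1.
830 hashes to 1; 1 taken -> place at 2.
433 hashes to 0; 0,1,2 taken -> place at 3.
Table: [601, 48, 830, 433, —, —, 911]
Lookup 433: h=0, probe 0,1,2,3 → found at 3.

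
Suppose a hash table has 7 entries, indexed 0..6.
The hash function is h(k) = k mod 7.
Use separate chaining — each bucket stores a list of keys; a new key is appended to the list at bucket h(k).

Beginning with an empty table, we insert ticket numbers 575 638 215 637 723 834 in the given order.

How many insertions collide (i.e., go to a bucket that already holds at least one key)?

575 -> bucket 1
638 -> bucket 1 (collision)
215 -> bucket 5
637 -> bucket 0
723 -> bucket 2
834 -> bucket 1 (collision)
Final buckets:
0: 637
1: 575 -> 638 -> 834
2: 723
3: .
4: .
5: 215
6: .

2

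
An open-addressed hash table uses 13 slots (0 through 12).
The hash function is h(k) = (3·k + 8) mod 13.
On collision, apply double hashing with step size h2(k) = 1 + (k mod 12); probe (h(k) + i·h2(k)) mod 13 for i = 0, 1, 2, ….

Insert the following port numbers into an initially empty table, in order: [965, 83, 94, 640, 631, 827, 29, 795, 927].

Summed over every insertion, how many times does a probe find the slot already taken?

7

965: h=4 -> slot 4
83: h=10 -> slot 10
94: h=4, h2=11, probe 4,2 -> slot 2
640: h=4, h2=5, probe 4,9 -> slot 9
631: h=3 -> slot 3
827: h=6 -> slot 6
29: h=4, h2=6, probe 4,10,3,9,2,8 -> slot 8
795: h=1 -> slot 1
927: h=7 -> slot 7
Table: [_, 795, 94, 631, 965, _, 827, 927, 29, 640, 83, _, _]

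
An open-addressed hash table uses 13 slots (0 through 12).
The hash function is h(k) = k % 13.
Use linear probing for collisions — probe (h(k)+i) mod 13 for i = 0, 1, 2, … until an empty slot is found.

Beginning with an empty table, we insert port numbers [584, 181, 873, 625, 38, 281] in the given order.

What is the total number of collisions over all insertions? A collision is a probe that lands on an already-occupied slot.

5

584: h=12 -> slot 12
181: h=12, probe 12,0 -> slot 0
873: h=2 -> slot 2
625: h=1 -> slot 1
38: h=12, probe 12,0,1,2,3 -> slot 3
281: h=8 -> slot 8
Table: [181, 625, 873, 38, ., ., ., ., 281, ., ., ., 584]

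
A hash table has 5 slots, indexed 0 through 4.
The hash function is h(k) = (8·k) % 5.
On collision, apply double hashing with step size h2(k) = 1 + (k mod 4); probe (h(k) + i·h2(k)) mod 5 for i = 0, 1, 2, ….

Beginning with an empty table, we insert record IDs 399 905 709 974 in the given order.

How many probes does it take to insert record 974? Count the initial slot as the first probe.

Insert 399: h=2, slot 2 empty => index 2.
Insert 905: h=0, slot 0 empty => index 0.
Insert 709: h=2, h2=2, slot 2 occupied => index 4.
Insert 974: h=2, h2=3, slots 2,0 occupied => index 3.
Table: [905, -, 399, 974, 709]

3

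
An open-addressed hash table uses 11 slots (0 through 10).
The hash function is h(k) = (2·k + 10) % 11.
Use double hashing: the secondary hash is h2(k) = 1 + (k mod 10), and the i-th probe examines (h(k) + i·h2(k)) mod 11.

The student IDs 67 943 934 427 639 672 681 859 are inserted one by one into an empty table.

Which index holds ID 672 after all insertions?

7

67: h=1 -> slot 1
943: h=4 -> slot 4
934: h=8 -> slot 8
427: h=6 -> slot 6
639: h=1, h2=10, probe 1,0 -> slot 0
672: h=1, h2=3, probe 1,4,7 -> slot 7
681: h=8, h2=2, probe 8,10 -> slot 10
859: h=1, h2=10, probe 1,0,10,9 -> slot 9
Table: [639, 67, ∅, ∅, 943, ∅, 427, 672, 934, 859, 681]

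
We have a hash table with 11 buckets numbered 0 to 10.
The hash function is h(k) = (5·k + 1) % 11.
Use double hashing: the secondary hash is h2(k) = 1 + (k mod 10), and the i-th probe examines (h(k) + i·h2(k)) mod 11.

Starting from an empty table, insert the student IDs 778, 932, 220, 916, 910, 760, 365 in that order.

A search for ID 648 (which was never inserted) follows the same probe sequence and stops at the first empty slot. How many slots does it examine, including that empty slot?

3

Insert 778: h=8, slot 8 empty -> index 8.
Insert 932: h=8, h2=3, slot 8 occupied -> index 0.
Insert 220: h=1, slot 1 empty -> index 1.
Insert 916: h=5, slot 5 empty -> index 5.
Insert 910: h=8, h2=1, slot 8 occupied -> index 9.
Insert 760: h=6, slot 6 empty -> index 6.
Insert 365: h=0, h2=6, slots 0,6,1 occupied -> index 7.
Table: [932, 220, ., ., ., 916, 760, 365, 778, 910, .]
Lookup 648: h=7, h2=9, probe 7,5,3 → slot 3 empty, not found.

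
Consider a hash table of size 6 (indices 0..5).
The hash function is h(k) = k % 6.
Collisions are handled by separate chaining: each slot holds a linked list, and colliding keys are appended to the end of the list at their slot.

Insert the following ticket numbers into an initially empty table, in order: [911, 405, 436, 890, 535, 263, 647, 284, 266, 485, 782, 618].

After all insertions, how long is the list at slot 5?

Insert 911: h=5, bucket 5 empty -> new chain.
Insert 405: h=3, bucket 3 empty -> new chain.
Insert 436: h=4, bucket 4 empty -> new chain.
Insert 890: h=2, bucket 2 empty -> new chain.
Insert 535: h=1, bucket 1 empty -> new chain.
Insert 263: h=5, bucket 5 nonempty -> append to chain.
Insert 647: h=5, bucket 5 nonempty -> append to chain.
Insert 284: h=2, bucket 2 nonempty -> append to chain.
Insert 266: h=2, bucket 2 nonempty -> append to chain.
Insert 485: h=5, bucket 5 nonempty -> append to chain.
Insert 782: h=2, bucket 2 nonempty -> append to chain.
Insert 618: h=0, bucket 0 empty -> new chain.
Final buckets:
0: 618
1: 535
2: 890 -> 284 -> 266 -> 782
3: 405
4: 436
5: 911 -> 263 -> 647 -> 485

4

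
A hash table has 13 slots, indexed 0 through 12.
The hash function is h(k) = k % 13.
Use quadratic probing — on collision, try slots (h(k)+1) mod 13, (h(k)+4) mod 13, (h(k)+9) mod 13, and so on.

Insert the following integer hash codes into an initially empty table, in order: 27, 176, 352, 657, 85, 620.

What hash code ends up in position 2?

27 hashes to 1; slot 1 is free -> place at 1.
176 hashes to 7; slot 7 is free -> place at 7.
352 hashes to 1; 1 taken -> place at 2.
657 hashes to 7; 7 taken -> place at 8.
85 hashes to 7; 7,8 taken -> place at 11.
620 hashes to 9; slot 9 is free -> place at 9.
Table: [-, 27, 352, -, -, -, -, 176, 657, 620, -, 85, -]

352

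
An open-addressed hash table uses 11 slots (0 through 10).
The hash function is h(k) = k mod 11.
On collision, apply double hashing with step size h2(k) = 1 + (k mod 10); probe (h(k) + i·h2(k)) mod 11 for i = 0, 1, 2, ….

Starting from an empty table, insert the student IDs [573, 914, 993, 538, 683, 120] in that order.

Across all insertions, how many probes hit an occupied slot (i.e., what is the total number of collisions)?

3

573 hashes to 1; slot 1 is free -> place at 1.
914 hashes to 1, h2=5; 1 taken -> place at 6.
993 hashes to 3; slot 3 is free -> place at 3.
538 hashes to 10; slot 10 is free -> place at 10.
683 hashes to 1, h2=4; 1 taken -> place at 5.
120 hashes to 10, h2=1; 10 taken -> place at 0.
Table: [120, 573, _, 993, _, 683, 914, _, _, _, 538]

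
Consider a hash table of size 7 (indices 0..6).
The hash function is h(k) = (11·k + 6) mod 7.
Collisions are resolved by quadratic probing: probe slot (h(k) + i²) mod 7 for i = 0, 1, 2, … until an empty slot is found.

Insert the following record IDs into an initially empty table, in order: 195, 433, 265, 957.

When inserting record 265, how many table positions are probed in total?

195: h=2 => slot 2
433: h=2, probe 2,3 => slot 3
265: h=2, probe 2,3,6 => slot 6
957: h=5 => slot 5
Table: [—, —, 195, 433, —, 957, 265]

3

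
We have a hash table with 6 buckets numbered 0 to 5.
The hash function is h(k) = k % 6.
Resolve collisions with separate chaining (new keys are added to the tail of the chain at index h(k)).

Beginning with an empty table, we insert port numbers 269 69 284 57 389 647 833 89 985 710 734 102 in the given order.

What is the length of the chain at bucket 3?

Insert 269: h=5, bucket 5 empty → new chain.
Insert 69: h=3, bucket 3 empty → new chain.
Insert 284: h=2, bucket 2 empty → new chain.
Insert 57: h=3, bucket 3 nonempty → append to chain.
Insert 389: h=5, bucket 5 nonempty → append to chain.
Insert 647: h=5, bucket 5 nonempty → append to chain.
Insert 833: h=5, bucket 5 nonempty → append to chain.
Insert 89: h=5, bucket 5 nonempty → append to chain.
Insert 985: h=1, bucket 1 empty → new chain.
Insert 710: h=2, bucket 2 nonempty → append to chain.
Insert 734: h=2, bucket 2 nonempty → append to chain.
Insert 102: h=0, bucket 0 empty → new chain.
Final buckets:
0: 102
1: 985
2: 284 -> 710 -> 734
3: 69 -> 57
4: .
5: 269 -> 389 -> 647 -> 833 -> 89

2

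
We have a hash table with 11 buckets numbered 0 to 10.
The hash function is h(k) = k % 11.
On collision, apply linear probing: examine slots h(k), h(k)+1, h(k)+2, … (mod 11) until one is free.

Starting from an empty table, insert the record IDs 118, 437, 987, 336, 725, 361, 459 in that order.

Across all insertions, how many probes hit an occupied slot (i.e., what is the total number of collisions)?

12

118 hashes to 8; slot 8 is free → place at 8.
437 hashes to 8; 8 taken → place at 9.
987 hashes to 8; 8,9 taken → place at 10.
336 hashes to 6; slot 6 is free → place at 6.
725 hashes to 10; 10 taken → place at 0.
361 hashes to 9; 9,10,0 taken → place at 1.
459 hashes to 8; 8,9,10,0,1 taken → place at 2.
Table: [725, 361, 459, -, -, -, 336, -, 118, 437, 987]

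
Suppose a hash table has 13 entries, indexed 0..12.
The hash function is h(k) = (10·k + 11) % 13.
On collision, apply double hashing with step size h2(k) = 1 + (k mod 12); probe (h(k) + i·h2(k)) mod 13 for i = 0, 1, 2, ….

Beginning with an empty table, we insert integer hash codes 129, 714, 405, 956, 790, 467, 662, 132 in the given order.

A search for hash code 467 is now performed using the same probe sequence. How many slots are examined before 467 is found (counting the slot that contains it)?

129: h=1 => slot 1
714: h=1, h2=7, probe 1,8 => slot 8
405: h=5 => slot 5
956: h=3 => slot 3
790: h=7 => slot 7
467: h=1, h2=12, probe 1,0 => slot 0
662: h=1, h2=3, probe 1,4 => slot 4
132: h=5, h2=1, probe 5,6 => slot 6
Table: [467, 129, ∅, 956, 662, 405, 132, 790, 714, ∅, ∅, ∅, ∅]
Lookup 467: h=1, h2=12, probe 1,0 → found at 0.

2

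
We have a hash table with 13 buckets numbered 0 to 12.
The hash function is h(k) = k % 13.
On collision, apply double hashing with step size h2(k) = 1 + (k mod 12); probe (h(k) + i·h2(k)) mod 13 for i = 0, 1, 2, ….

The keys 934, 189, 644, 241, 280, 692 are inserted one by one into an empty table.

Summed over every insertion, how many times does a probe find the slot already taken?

934 hashes to 11; slot 11 is free → place at 11.
189 hashes to 7; slot 7 is free → place at 7.
644 hashes to 7, h2=9; 7 taken → place at 3.
241 hashes to 7, h2=2; 7 taken → place at 9.
280 hashes to 7, h2=5; 7 taken → place at 12.
692 hashes to 3, h2=9; 3,12 taken → place at 8.
Table: [—, —, —, 644, —, —, —, 189, 692, 241, —, 934, 280]

5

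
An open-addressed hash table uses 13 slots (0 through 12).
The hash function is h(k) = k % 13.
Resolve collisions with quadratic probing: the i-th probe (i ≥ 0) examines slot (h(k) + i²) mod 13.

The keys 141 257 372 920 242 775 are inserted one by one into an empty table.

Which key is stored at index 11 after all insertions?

141 hashes to 11; slot 11 is free → place at 11.
257 hashes to 10; slot 10 is free → place at 10.
372 hashes to 8; slot 8 is free → place at 8.
920 hashes to 10; 10,11 taken → place at 1.
242 hashes to 8; 8 taken → place at 9.
775 hashes to 8; 8,9 taken → place at 12.
Table: [∅, 920, ∅, ∅, ∅, ∅, ∅, ∅, 372, 242, 257, 141, 775]

141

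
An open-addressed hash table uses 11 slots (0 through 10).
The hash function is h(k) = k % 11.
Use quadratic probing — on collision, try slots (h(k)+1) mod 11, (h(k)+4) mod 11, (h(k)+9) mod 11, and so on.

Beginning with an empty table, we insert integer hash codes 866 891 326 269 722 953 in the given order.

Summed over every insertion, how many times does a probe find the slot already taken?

866: h=8 => slot 8
891: h=0 => slot 0
326: h=7 => slot 7
269: h=5 => slot 5
722: h=7, probe 7,8,0,5,1 => slot 1
953: h=7, probe 7,8,0,5,1,10 => slot 10
Table: [891, 722, —, —, —, 269, —, 326, 866, —, 953]

9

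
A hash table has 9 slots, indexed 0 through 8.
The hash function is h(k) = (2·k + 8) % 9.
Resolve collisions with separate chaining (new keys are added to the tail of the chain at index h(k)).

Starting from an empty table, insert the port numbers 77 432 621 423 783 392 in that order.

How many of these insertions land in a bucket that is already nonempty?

4

77 -> bucket 0
432 -> bucket 8
621 -> bucket 8 (collision)
423 -> bucket 8 (collision)
783 -> bucket 8 (collision)
392 -> bucket 0 (collision)
Final buckets:
0: 77 -> 392
1: .
2: .
3: .
4: .
5: .
6: .
7: .
8: 432 -> 621 -> 423 -> 783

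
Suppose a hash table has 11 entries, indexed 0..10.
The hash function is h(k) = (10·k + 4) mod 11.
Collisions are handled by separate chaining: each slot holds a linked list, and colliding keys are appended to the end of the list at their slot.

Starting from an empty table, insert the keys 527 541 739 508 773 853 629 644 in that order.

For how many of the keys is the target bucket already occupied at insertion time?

4

Insert 527: h=5, bucket 5 empty → new chain.
Insert 541: h=2, bucket 2 empty → new chain.
Insert 739: h=2, bucket 2 nonempty → append to chain.
Insert 508: h=2, bucket 2 nonempty → append to chain.
Insert 773: h=1, bucket 1 empty → new chain.
Insert 853: h=9, bucket 9 empty → new chain.
Insert 629: h=2, bucket 2 nonempty → append to chain.
Insert 644: h=9, bucket 9 nonempty → append to chain.
Final buckets:
0: _
1: 773
2: 541 -> 739 -> 508 -> 629
3: _
4: _
5: 527
6: _
7: _
8: _
9: 853 -> 644
10: _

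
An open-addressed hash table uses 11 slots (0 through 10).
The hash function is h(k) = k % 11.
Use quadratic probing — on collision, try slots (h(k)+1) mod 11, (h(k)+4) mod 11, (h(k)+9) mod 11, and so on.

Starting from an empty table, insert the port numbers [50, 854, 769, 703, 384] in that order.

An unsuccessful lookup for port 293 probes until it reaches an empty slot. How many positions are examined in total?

50 hashes to 6; slot 6 is free → place at 6.
854 hashes to 7; slot 7 is free → place at 7.
769 hashes to 10; slot 10 is free → place at 10.
703 hashes to 10; 10 taken → place at 0.
384 hashes to 10; 10,0 taken → place at 3.
Table: [703, —, —, 384, —, —, 50, 854, —, —, 769]
Lookup 293: h=7, probe 7,8 → slot 8 empty, not found.

2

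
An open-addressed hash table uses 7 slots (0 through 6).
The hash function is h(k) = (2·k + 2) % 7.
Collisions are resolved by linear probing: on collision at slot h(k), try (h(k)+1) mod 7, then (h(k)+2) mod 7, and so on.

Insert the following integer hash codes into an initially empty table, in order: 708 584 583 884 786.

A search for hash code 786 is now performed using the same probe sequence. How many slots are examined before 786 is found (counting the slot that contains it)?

708: h=4 -> slot 4
584: h=1 -> slot 1
583: h=6 -> slot 6
884: h=6, probe 6,0 -> slot 0
786: h=6, probe 6,0,1,2 -> slot 2
Table: [884, 584, 786, -, 708, -, 583]
Lookup 786: h=6, probe 6,0,1,2 → found at 2.

4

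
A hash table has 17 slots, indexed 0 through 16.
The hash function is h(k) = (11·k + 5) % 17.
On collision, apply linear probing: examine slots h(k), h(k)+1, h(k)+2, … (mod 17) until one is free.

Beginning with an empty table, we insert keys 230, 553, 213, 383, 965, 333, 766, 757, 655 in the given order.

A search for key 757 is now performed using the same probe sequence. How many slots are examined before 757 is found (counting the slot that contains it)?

5

Insert 230: h=2, slot 2 empty → index 2.
Insert 553: h=2, slot 2 occupied → index 3.
Insert 213: h=2, slots 2,3 occupied → index 4.
Insert 383: h=2, slots 2,3,4 occupied → index 5.
Insert 965: h=12, slot 12 empty → index 12.
Insert 333: h=13, slot 13 empty → index 13.
Insert 766: h=16, slot 16 empty → index 16.
Insert 757: h=2, slots 2,3,4,5 occupied → index 6.
Insert 655: h=2, slots 2,3,4,5,6 occupied → index 7.
Table: [., ., 230, 553, 213, 383, 757, 655, ., ., ., ., 965, 333, ., ., 766]
Lookup 757: h=2, probe 2,3,4,5,6 → found at 6.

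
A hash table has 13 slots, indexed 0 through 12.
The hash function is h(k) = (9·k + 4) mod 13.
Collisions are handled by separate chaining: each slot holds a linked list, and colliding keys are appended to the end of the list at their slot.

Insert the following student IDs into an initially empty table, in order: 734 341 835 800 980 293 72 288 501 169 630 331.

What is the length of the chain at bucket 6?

3

Insert 734: h=6, bucket 6 empty -> new chain.
Insert 341: h=5, bucket 5 empty -> new chain.
Insert 835: h=5, bucket 5 nonempty -> append to chain.
Insert 800: h=2, bucket 2 empty -> new chain.
Insert 980: h=10, bucket 10 empty -> new chain.
Insert 293: h=2, bucket 2 nonempty -> append to chain.
Insert 72: h=2, bucket 2 nonempty -> append to chain.
Insert 288: h=9, bucket 9 empty -> new chain.
Insert 501: h=2, bucket 2 nonempty -> append to chain.
Insert 169: h=4, bucket 4 empty -> new chain.
Insert 630: h=6, bucket 6 nonempty -> append to chain.
Insert 331: h=6, bucket 6 nonempty -> append to chain.
Final buckets:
0: ∅
1: ∅
2: 800 -> 293 -> 72 -> 501
3: ∅
4: 169
5: 341 -> 835
6: 734 -> 630 -> 331
7: ∅
8: ∅
9: 288
10: 980
11: ∅
12: ∅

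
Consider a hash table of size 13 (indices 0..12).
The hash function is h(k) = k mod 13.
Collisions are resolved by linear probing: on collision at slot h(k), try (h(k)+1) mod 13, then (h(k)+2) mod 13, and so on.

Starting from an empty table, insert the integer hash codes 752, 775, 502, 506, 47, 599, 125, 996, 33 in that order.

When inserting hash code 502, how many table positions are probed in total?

752: h=11 -> slot 11
775: h=8 -> slot 8
502: h=8, probe 8,9 -> slot 9
506: h=12 -> slot 12
47: h=8, probe 8,9,10 -> slot 10
599: h=1 -> slot 1
125: h=8, probe 8,9,10,11,12,0 -> slot 0
996: h=8, probe 8,9,10,11,12,0,1,2 -> slot 2
33: h=7 -> slot 7
Table: [125, 599, 996, —, —, —, —, 33, 775, 502, 47, 752, 506]

2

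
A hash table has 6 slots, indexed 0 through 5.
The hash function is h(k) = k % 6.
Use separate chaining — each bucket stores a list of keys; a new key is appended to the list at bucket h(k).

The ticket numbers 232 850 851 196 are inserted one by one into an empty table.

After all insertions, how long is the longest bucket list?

Insert 232: h=4, bucket 4 empty → new chain.
Insert 850: h=4, bucket 4 nonempty → append to chain.
Insert 851: h=5, bucket 5 empty → new chain.
Insert 196: h=4, bucket 4 nonempty → append to chain.
Final buckets:
0: —
1: —
2: —
3: —
4: 232 -> 850 -> 196
5: 851

3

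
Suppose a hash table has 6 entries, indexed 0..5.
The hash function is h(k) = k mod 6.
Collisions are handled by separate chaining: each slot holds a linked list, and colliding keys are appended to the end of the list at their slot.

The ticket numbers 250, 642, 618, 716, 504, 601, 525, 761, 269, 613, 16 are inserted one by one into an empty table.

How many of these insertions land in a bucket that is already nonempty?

5

250 → bucket 4
642 → bucket 0
618 → bucket 0 (collision)
716 → bucket 2
504 → bucket 0 (collision)
601 → bucket 1
525 → bucket 3
761 → bucket 5
269 → bucket 5 (collision)
613 → bucket 1 (collision)
16 → bucket 4 (collision)
Final buckets:
0: 642 -> 618 -> 504
1: 601 -> 613
2: 716
3: 525
4: 250 -> 16
5: 761 -> 269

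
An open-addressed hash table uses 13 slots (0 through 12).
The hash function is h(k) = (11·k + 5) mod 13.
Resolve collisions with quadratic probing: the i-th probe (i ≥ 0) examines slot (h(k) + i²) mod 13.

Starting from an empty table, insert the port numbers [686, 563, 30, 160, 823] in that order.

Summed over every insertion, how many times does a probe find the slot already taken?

686 hashes to 11; slot 11 is free → place at 11.
563 hashes to 10; slot 10 is free → place at 10.
30 hashes to 10; 10,11 taken → place at 1.
160 hashes to 10; 10,11,1 taken → place at 6.
823 hashes to 10; 10,11,1,6 taken → place at 0.
Table: [823, 30, —, —, —, —, 160, —, —, —, 563, 686, —]

9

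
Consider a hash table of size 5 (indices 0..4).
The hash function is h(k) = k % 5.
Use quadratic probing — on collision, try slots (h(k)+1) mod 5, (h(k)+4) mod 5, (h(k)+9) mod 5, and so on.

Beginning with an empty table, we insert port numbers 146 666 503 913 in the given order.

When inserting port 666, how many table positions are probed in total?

146: h=1 => slot 1
666: h=1, probe 1,2 => slot 2
503: h=3 => slot 3
913: h=3, probe 3,4 => slot 4
Table: [., 146, 666, 503, 913]

2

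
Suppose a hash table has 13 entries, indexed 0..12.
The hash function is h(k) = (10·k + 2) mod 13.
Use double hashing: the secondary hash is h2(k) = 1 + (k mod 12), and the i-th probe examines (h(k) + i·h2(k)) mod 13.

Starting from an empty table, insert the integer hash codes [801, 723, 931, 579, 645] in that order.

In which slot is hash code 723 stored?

801: h=4 → slot 4
723: h=4, h2=4, probe 4,8 → slot 8
931: h=4, h2=8, probe 4,12 → slot 12
579: h=7 → slot 7
645: h=4, h2=10, probe 4,1 → slot 1
Table: [-, 645, -, -, 801, -, -, 579, 723, -, -, -, 931]

8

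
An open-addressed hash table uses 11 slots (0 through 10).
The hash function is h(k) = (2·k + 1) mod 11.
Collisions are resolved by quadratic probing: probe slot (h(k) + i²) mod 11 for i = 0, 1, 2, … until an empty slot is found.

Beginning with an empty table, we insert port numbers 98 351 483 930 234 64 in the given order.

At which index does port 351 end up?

0

98: h=10 → slot 10
351: h=10, probe 10,0 → slot 0
483: h=10, probe 10,0,3 → slot 3
930: h=2 → slot 2
234: h=7 → slot 7
64: h=8 → slot 8
Table: [351, _, 930, 483, _, _, _, 234, 64, _, 98]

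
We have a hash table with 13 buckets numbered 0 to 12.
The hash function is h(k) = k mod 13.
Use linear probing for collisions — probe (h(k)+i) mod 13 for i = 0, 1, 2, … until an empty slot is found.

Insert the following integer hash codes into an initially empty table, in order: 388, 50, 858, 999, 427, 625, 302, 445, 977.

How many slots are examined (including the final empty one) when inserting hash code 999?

388: h=11 → slot 11
50: h=11, probe 11,12 → slot 12
858: h=0 → slot 0
999: h=11, probe 11,12,0,1 → slot 1
427: h=11, probe 11,12,0,1,2 → slot 2
625: h=1, probe 1,2,3 → slot 3
302: h=3, probe 3,4 → slot 4
445: h=3, probe 3,4,5 → slot 5
977: h=2, probe 2,3,4,5,6 → slot 6
Table: [858, 999, 427, 625, 302, 445, 977, ., ., ., ., 388, 50]

4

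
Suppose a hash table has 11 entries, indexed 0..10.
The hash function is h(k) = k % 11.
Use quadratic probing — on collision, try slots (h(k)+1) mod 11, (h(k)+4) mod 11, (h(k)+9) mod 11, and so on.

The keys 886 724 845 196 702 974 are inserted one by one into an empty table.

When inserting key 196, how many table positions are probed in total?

886 hashes to 6; slot 6 is free → place at 6.
724 hashes to 9; slot 9 is free → place at 9.
845 hashes to 9; 9 taken → place at 10.
196 hashes to 9; 9,10 taken → place at 2.
702 hashes to 9; 9,10,2 taken → place at 7.
974 hashes to 6; 6,7,10 taken → place at 4.
Table: [—, —, 196, —, 974, —, 886, 702, —, 724, 845]

3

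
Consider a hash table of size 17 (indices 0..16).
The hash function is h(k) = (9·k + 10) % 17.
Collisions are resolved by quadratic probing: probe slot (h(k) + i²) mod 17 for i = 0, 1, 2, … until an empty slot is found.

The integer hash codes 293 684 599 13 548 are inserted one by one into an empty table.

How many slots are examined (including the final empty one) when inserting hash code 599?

293 hashes to 12; slot 12 is free → place at 12.
684 hashes to 12; 12 taken → place at 13.
599 hashes to 12; 12,13 taken → place at 16.
13 hashes to 8; slot 8 is free → place at 8.
548 hashes to 12; 12,13,16 taken → place at 4.
Table: [∅, ∅, ∅, ∅, 548, ∅, ∅, ∅, 13, ∅, ∅, ∅, 293, 684, ∅, ∅, 599]

3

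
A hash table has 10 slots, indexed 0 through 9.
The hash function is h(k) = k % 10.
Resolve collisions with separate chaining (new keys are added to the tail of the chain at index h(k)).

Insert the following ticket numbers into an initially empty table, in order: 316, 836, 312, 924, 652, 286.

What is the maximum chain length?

3

316 → bucket 6
836 → bucket 6 (collision)
312 → bucket 2
924 → bucket 4
652 → bucket 2 (collision)
286 → bucket 6 (collision)
Final buckets:
0: .
1: .
2: 312 -> 652
3: .
4: 924
5: .
6: 316 -> 836 -> 286
7: .
8: .
9: .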